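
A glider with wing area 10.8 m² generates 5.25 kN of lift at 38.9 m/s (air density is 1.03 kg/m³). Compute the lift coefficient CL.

From L = ½ρv²S·CL, rearranging gives CL = 2L/(ρv²S).
CL = 2 × 5250 / (1.03 × 38.9² × 10.8) = 0.624

CL = 0.624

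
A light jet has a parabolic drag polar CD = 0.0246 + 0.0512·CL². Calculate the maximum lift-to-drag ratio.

(L/D)max = 14.1

For CD = CD0 + K·CL², (L/D)max occurs at CL* = √(CD0/K) and equals 1/(2√(K·CD0)).
(L/D)max = 1/(2√(0.0512 × 0.0246)) = 1/(2 × 0.03549) = 14.1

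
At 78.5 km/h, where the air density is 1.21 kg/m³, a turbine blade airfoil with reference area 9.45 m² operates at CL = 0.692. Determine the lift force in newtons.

L = 1880 N

Convert speed: v = 78.5 km/h ÷ 3.6 = 21.81 m/s.
L = ½ρv²S·CL = ½ × 1.21 × 21.81² × 9.45 × 0.692 = 1880 N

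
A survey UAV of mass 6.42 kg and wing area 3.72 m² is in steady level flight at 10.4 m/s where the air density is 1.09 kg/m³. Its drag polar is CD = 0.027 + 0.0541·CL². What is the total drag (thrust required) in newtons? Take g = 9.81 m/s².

In steady level flight, lift balances weight: W = mg = 6.42 × 9.81 = 62.98 N.
q = ½ρv² = ½ × 1.09 × 10.4² = 58.95 Pa.
Required CL = L/(qS) = 62.98/(58.95·3.72) = 0.2872.
CD = 0.027 + 0.0541 × 0.2872² = 0.03146.
D = q·S·CD = 58.95 × 3.72 × 0.03146 = 6.899 N

D = 6.9 N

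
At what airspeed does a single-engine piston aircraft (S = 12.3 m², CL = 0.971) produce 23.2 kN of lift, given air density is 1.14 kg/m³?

L = ½ρv²S·CL ⇒ v = √(2L/(ρ·S·CL))
v = √(2 × 23200 / (1.14 × 12.3 × 0.971)) = √3408 = 58.4 m/s

v = 58.4 m/s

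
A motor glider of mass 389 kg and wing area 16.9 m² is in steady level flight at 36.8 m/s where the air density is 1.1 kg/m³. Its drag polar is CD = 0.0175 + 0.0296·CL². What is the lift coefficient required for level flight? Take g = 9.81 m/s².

CL = 0.303

Level flight ⇒ L = W = m·g = 389 × 9.81 = 3816.1 N.
q = ½ρv² = ½ × 1.1 × 36.8² = 744.8 Pa.
Required CL = L/(qS) = 3816.1/(744.8·16.9) = 0.3032.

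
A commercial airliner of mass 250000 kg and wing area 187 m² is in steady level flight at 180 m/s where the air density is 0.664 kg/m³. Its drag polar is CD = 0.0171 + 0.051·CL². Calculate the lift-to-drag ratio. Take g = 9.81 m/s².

Weight W = mg = 250000 × 9.81 = 2.4525×10^6 N; in level flight L = W.
Dynamic pressure q = 0.5 × 0.664 × 180² = 10760 Pa.
CL = W/(q·S) = 2.4525×10^6 / (10760 × 187) = 1.219.
CD = 0.0171 + 0.051 × 1.219² = 0.09291.
L/D = CL/CD = 1.219 / 0.09291 = 13.1

L/D = 13.1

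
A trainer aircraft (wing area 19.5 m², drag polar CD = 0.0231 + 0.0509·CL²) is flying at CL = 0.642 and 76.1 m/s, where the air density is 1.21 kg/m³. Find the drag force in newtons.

D = 3010 N

CD = 0.0231 + 0.0509 × 0.642² = 0.04408
D = ½ρv²S·CD = ½ × 1.21 × 76.1² × 19.5 × 0.04408 = 3010 N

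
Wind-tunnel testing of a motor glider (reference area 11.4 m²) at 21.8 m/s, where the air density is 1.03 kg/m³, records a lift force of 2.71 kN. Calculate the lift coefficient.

From L = ½ρv²S·CL, rearranging gives CL = 2L/(ρv²S).
CL = 2 × 2710 / (1.03 × 21.8² × 11.4) = 0.971

CL = 0.971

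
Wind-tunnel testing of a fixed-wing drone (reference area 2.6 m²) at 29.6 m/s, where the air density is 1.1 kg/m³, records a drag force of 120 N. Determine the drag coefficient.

From D = ½ρv²S·CD, rearranging gives CD = 2D/(ρv²S).
CD = 2 × 120 / (1.1 × 29.6² × 2.6) = 0.0958

CD = 0.0958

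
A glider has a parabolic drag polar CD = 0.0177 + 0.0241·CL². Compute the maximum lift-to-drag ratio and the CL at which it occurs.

For CD = CD0 + K·CL², (L/D)max occurs at CL* = √(CD0/K) and equals 1/(2√(K·CD0)).
(L/D)max = 1/(2√(0.0241 × 0.0177)) = 1/(2 × 0.02065) = 24.2
CL* = √(0.0177/0.0241) = 0.857

(L/D)max = 24.2, at CL = 0.857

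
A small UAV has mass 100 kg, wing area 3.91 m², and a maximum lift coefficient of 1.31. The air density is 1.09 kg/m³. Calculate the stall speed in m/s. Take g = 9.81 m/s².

At stall, lift equals weight: L = W = m·g = 100 × 9.81 = 981 N.
V_stall = √(2W/(ρ·S·CL,max)) = √(2 × 981 / (1.09 × 3.91 × 1.31))
V_stall = √351.4 = 18.7 m/s

V_stall = 18.7 m/s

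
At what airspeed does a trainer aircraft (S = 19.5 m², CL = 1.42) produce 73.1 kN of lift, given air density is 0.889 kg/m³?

v = 77.1 m/s

L = ½ρv²S·CL ⇒ v = √(2L/(ρ·S·CL))
v = √(2 × 73100 / (0.889 × 19.5 × 1.42)) = √5939 = 77.1 m/s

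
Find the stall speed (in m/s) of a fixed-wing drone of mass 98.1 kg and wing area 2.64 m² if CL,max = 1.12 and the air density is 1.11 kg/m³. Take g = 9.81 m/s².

At stall, lift equals weight: L = W = m·g = 98.1 × 9.81 = 962.4 N.
V_stall = √(2W/(ρ·S·CL,max)) = √(2 × 962.4 / (1.11 × 2.64 × 1.12))
V_stall = √586.4 = 24.2 m/s

V_stall = 24.2 m/s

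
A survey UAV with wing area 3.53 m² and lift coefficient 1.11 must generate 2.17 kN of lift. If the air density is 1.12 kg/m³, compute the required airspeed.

v = 31.4 m/s

L = ½ρv²S·CL ⇒ v = √(2L/(ρ·S·CL))
v = √(2 × 2170 / (1.12 × 3.53 × 1.11)) = √988.9 = 31.4 m/s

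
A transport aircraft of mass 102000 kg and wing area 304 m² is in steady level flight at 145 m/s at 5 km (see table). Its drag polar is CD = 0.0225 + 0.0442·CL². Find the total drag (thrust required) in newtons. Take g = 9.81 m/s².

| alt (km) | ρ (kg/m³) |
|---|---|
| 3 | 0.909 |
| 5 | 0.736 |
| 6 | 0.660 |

At 5 km, from the table: ρ = 0.736 kg/m³.
In steady level flight, lift balances weight: W = mg = 102000 × 9.81 = 1.0006×10^6 N.
Dynamic pressure q = 0.5 × 0.736 × 145² = 7737 Pa.
CL = 2W/(ρv²S) = 2×1.0006×10^6/(0.736×145²×304) = 0.4254.
CD = 0.0225 + 0.0442 × 0.4254² = 0.0305.
D = q·S·CD = 7737 × 304 × 0.0305 = 71740 N

D = 71700 N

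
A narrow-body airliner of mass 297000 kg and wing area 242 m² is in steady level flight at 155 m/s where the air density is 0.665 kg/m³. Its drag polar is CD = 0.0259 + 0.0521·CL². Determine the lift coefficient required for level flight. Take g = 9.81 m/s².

In steady level flight, lift balances weight: W = mg = 297000 × 9.81 = 2.9136×10^6 N.
Dynamic pressure q = 0.5 × 0.665 × 155² = 7988 Pa.
CL = 2W/(ρv²S) = 2×2.9136×10^6/(0.665×155²×242) = 1.507.

CL = 1.51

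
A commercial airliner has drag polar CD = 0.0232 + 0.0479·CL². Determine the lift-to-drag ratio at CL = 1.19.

CD = 0.0232 + 0.0479 × 1.19² = 0.09103
L/D = CL/CD = 1.19 / 0.09103 = 13.1

L/D = 13.1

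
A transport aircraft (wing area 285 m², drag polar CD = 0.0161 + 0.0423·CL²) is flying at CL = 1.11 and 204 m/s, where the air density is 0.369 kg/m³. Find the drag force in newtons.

D = 1.49×10^5 N

CD = 0.0161 + 0.0423 × 1.11² = 0.06822
D = ½ρv²S·CD = ½ × 0.369 × 204² × 285 × 0.06822 = 1.49×10^5 N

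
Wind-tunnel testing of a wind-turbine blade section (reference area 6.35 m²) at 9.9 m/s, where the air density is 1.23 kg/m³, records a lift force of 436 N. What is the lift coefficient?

CL = 1.14

From L = ½ρv²S·CL, rearranging gives CL = 2L/(ρv²S).
CL = 2 × 436 / (1.23 × 9.9² × 6.35) = 1.14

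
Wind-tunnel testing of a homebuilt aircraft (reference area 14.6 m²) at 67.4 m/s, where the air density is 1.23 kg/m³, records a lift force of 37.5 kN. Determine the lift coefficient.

From L = ½ρv²S·CL, rearranging gives CL = 2L/(ρv²S).
CL = 2 × 37500 / (1.23 × 67.4² × 14.6) = 0.919

CL = 0.919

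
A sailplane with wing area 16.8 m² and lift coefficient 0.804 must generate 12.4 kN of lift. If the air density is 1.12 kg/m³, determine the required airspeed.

L = ½ρv²S·CL ⇒ v = √(2L/(ρ·S·CL))
v = √(2 × 12400 / (1.12 × 16.8 × 0.804)) = √1639 = 40.5 m/s

v = 40.5 m/s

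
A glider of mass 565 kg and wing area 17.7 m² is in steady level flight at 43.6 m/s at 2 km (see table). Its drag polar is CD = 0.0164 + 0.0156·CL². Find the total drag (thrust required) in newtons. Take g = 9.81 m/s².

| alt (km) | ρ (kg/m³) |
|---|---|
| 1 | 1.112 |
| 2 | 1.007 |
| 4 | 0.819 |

At 2 km, from the table: ρ = 1.007 kg/m³.
In steady level flight, lift balances weight: W = mg = 565 × 9.81 = 5542.7 N.
Dynamic pressure q = 0.5 × 1.007 × 43.6² = 957.1 Pa.
Required CL = L/(qS) = 5542.7/(957.1·17.7) = 0.3272.
CD = 0.0164 + 0.0156 × 0.3272² = 0.01807.
D = q·S·CD = 957.1 × 17.7 × 0.01807 = 306.1 N

D = 306 N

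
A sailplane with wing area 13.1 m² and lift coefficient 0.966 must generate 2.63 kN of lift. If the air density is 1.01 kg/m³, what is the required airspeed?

L = ½ρv²S·CL ⇒ v = √(2L/(ρ·S·CL))
v = √(2 × 2630 / (1.01 × 13.1 × 0.966)) = √411.5 = 20.3 m/s

v = 20.3 m/s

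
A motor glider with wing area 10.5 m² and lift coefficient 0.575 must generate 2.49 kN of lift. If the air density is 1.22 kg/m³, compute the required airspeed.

L = ½ρv²S·CL ⇒ v = √(2L/(ρ·S·CL))
v = √(2 × 2490 / (1.22 × 10.5 × 0.575)) = √676.1 = 26 m/s

v = 26 m/s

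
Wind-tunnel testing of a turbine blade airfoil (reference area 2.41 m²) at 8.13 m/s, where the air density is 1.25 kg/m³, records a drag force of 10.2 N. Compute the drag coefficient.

CD = 0.102

From D = ½ρv²S·CD, rearranging gives CD = 2D/(ρv²S).
CD = 2 × 10.2 / (1.25 × 8.13² × 2.41) = 0.102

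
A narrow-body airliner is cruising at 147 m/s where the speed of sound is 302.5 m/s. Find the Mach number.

M = 0.486

M = v/a = 147 / 302.5 = 0.486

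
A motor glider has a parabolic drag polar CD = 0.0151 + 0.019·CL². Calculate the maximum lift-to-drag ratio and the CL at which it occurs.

For CD = CD0 + K·CL², (L/D)max occurs at CL* = √(CD0/K) and equals 1/(2√(K·CD0)).
(L/D)max = 1/(2√(0.019 × 0.0151)) = 1/(2 × 0.01694) = 29.5
CL* = √(0.0151/0.019) = 0.891

(L/D)max = 29.5, at CL = 0.891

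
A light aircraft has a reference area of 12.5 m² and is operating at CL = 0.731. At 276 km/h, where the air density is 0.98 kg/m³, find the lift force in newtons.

Convert speed: v = 276 km/h ÷ 3.6 = 76.67 m/s.
L = ½ρv²S·CL = ½ × 0.98 × 76.67² × 12.5 × 0.731 = 26300 N ≈ 26.3 kN

L = 26300 N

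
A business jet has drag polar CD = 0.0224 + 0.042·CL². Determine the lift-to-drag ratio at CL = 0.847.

L/D = 16.1

CD = 0.0224 + 0.042 × 0.847² = 0.05253
L/D = CL/CD = 0.847 / 0.05253 = 16.1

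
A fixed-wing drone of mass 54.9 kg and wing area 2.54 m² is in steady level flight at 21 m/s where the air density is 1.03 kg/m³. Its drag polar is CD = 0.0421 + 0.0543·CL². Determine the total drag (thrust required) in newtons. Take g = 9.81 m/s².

In steady level flight, lift balances weight: W = mg = 54.9 × 9.81 = 538.57 N.
Dynamic pressure q = 0.5 × 1.03 × 21² = 227.1 Pa.
CL = 2W/(ρv²S) = 2×538.57/(1.03×21²×2.54) = 0.9336.
CD = 0.0421 + 0.0543 × 0.9336² = 0.08943.
D = q·S·CD = 227.1 × 2.54 × 0.08943 = 51.59 N

D = 51.6 N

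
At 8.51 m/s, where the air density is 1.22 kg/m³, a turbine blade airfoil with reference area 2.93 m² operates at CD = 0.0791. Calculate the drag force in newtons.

Dynamic pressure q = ½ρv² = ½ × 1.22 × 8.51² = 44.18 Pa.
D = q·S·CD = 44.18 × 2.93 × 0.0791 = 10.2 N

D = 10.2 N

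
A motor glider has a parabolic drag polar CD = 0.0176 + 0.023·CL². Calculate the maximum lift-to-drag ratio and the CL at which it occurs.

(L/D)max = 24.9, at CL = 0.875

For CD = CD0 + K·CL², (L/D)max occurs at CL* = √(CD0/K) and equals 1/(2√(K·CD0)).
(L/D)max = 1/(2√(0.023 × 0.0176)) = 1/(2 × 0.02012) = 24.9
CL* = √(0.0176/0.023) = 0.875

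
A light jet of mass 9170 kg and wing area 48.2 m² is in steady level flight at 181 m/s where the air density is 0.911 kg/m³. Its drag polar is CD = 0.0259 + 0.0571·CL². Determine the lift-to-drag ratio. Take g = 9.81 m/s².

L/D = 4.67

Level flight ⇒ L = W = m·g = 9170 × 9.81 = 89958 N.
Dynamic pressure q = 0.5 × 0.911 × 181² = 14920 Pa.
CL = 2W/(ρv²S) = 2×89958/(0.911×181²×48.2) = 0.1251.
CD = 0.0259 + 0.0571 × 0.1251² = 0.02679.
L/D = CL/CD = 0.1251 / 0.02679 = 4.67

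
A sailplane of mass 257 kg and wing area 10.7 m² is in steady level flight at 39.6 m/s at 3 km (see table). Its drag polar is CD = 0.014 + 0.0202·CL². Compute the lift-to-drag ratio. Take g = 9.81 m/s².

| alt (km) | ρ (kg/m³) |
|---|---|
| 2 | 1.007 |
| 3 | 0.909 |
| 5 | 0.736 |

L/D = 20.4

At 3 km, from the table: ρ = 0.909 kg/m³.
Level flight ⇒ L = W = m·g = 257 × 9.81 = 2521.2 N.
Dynamic pressure q = 0.5 × 0.909 × 39.6² = 712.7 Pa.
CL = W/(q·S) = 2521.2 / (712.7 × 10.7) = 0.3306.
CD = 0.014 + 0.0202 × 0.3306² = 0.01621.
L/D = CL/CD = 0.3306 / 0.01621 = 20.4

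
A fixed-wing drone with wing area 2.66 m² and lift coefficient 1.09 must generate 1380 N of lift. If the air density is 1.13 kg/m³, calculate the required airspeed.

L = ½ρv²S·CL ⇒ v = √(2L/(ρ·S·CL))
v = √(2 × 1380 / (1.13 × 2.66 × 1.09)) = √842.4 = 29 m/s

v = 29 m/s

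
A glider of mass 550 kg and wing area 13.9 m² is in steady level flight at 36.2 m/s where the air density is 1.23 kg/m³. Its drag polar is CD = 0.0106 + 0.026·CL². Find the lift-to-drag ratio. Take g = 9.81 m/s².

L/D = 29

Level flight ⇒ L = W = m·g = 550 × 9.81 = 5395.5 N.
q = ½ρv² = ½ × 1.23 × 36.2² = 805.9 Pa.
CL = 2W/(ρv²S) = 2×5395.5/(1.23×36.2²×13.9) = 0.4816.
CD = 0.0106 + 0.026 × 0.4816² = 0.01663.
L/D = CL/CD = 0.4816 / 0.01663 = 29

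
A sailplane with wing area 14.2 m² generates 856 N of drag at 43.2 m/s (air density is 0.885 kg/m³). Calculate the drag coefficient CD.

CD = 0.073

From D = ½ρv²S·CD, rearranging gives CD = 2D/(ρv²S).
CD = 2 × 856 / (0.885 × 43.2² × 14.2) = 0.073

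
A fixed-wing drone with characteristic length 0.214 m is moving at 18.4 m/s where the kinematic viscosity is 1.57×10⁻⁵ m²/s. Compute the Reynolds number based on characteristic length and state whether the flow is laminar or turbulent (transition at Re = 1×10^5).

Re = v·c/ν = 18.4 × 0.214 / (1.57×10⁻⁵) = 2.51×10^5
Since 2.51×10^5 > 1×10^5, the flow is turbulent.

Re = 2.51×10^5 (turbulent)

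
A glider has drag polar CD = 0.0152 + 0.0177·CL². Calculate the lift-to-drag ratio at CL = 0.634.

CD = 0.0152 + 0.0177 × 0.634² = 0.02231
L/D = CL/CD = 0.634 / 0.02231 = 28.4

L/D = 28.4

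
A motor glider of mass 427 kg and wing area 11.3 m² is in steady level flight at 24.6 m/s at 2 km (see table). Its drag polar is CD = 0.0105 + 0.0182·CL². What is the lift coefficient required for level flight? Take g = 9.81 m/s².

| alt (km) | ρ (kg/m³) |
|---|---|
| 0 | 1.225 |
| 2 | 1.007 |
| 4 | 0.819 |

CL = 1.22

At 2 km, from the table: ρ = 1.007 kg/m³.
In steady level flight, lift balances weight: W = mg = 427 × 9.81 = 4188.9 N.
Dynamic pressure q = 0.5 × 1.007 × 24.6² = 304.7 Pa.
CL = 2W/(ρv²S) = 2×4188.9/(1.007×24.6²×11.3) = 1.217.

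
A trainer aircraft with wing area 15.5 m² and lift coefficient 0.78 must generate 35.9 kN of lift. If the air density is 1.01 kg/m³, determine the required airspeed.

L = ½ρv²S·CL ⇒ v = √(2L/(ρ·S·CL))
v = √(2 × 35900 / (1.01 × 15.5 × 0.78)) = √5880 = 76.7 m/s

v = 76.7 m/s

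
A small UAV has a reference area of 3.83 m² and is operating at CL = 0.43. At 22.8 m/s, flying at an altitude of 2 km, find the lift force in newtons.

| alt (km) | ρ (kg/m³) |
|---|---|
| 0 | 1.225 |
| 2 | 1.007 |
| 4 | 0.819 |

At 2 km, from the table: ρ = 1.007 kg/m³.
L = ½ρv²S·CL = ½ × 1.007 × 22.8² × 3.83 × 0.43 = 431 N

L = 431 N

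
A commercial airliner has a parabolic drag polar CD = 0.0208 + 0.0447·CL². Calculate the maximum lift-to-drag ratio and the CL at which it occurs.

(L/D)max = 16.4, at CL = 0.682

For CD = CD0 + K·CL², (L/D)max occurs at CL* = √(CD0/K) and equals 1/(2√(K·CD0)).
(L/D)max = 1/(2√(0.0447 × 0.0208)) = 1/(2 × 0.03049) = 16.4
CL* = √(0.0208/0.0447) = 0.682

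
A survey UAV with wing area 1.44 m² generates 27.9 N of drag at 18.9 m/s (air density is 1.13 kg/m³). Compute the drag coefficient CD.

From D = ½ρv²S·CD, rearranging gives CD = 2D/(ρv²S).
CD = 2 × 27.9 / (1.13 × 18.9² × 1.44) = 0.096

CD = 0.096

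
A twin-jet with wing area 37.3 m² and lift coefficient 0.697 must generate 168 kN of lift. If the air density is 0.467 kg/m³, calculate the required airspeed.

v = 166 m/s

L = ½ρv²S·CL ⇒ v = √(2L/(ρ·S·CL))
v = √(2 × 1.68×10^5 / (0.467 × 37.3 × 0.697)) = √27670 = 166 m/s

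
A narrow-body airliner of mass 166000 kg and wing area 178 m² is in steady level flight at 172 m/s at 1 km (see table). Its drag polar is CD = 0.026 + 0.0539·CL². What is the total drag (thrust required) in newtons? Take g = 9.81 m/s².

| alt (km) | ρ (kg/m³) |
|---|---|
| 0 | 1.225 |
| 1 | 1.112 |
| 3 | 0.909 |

D = 1.25×10^5 N

At 1 km, from the table: ρ = 1.112 kg/m³.
Level flight ⇒ L = W = m·g = 166000 × 9.81 = 1.6285×10^6 N.
Dynamic pressure q = 0.5 × 1.112 × 172² = 16450 Pa.
CL = W/(q·S) = 1.6285×10^6 / (16450 × 178) = 0.5562.
CD = 0.026 + 0.0539 × 0.5562² = 0.04267.
D = q·S·CD = 16450 × 178 × 0.04267 = 1.249×10^5 N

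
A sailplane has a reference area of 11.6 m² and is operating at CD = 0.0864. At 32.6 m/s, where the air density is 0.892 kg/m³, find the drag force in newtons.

D = 475 N

Dynamic pressure q = ½ρv² = ½ × 0.892 × 32.6² = 474 Pa.
D = q·S·CD = 474 × 11.6 × 0.0864 = 475 N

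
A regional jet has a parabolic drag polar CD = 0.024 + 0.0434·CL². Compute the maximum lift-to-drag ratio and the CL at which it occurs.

For CD = CD0 + K·CL², (L/D)max occurs at CL* = √(CD0/K) and equals 1/(2√(K·CD0)).
(L/D)max = 1/(2√(0.0434 × 0.024)) = 1/(2 × 0.03227) = 15.5
CL* = √(0.024/0.0434) = 0.744

(L/D)max = 15.5, at CL = 0.744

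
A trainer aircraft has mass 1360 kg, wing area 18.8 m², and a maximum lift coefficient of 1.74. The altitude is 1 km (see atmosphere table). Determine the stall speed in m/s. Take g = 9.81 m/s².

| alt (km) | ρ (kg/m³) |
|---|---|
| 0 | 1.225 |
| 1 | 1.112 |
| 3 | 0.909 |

At 1 km, from the table: ρ = 1.112 kg/m³.
At stall, lift equals weight: L = W = m·g = 1360 × 9.81 = 13340 N.
From L = ½ρV²S·CL,max = W: V_stall = √(2W/(ρSCL,max)) = √(2·13340/(1.112·18.8·1.74))
V_stall = √733.5 = 27.1 m/s

V_stall = 27.1 m/s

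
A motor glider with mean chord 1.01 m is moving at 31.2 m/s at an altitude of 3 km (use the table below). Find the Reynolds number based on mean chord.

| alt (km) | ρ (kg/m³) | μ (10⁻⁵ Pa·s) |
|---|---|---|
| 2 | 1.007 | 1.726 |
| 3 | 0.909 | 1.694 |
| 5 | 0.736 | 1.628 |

Re = 1.69×10^6

At 3 km, from the table: ρ = 0.909 kg/m³, μ = 1.694×10⁻⁵ Pa·s.
Re = ρ·v·c/μ = 0.909 × 31.2 × 1.01 / (1.694×10⁻⁵) = 1.69×10^6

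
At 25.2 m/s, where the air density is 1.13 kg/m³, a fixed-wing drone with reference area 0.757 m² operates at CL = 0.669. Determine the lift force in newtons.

L = ½ρv²S·CL = ½ × 1.13 × 25.2² × 0.757 × 0.669 = 182 N

L = 182 N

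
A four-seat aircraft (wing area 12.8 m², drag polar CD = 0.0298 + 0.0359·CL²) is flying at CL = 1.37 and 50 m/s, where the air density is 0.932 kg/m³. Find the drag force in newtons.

D = 1450 N

CD = 0.0298 + 0.0359 × 1.37² = 0.09718
D = ½ρv²S·CD = ½ × 0.932 × 50² × 12.8 × 0.09718 = 1450 N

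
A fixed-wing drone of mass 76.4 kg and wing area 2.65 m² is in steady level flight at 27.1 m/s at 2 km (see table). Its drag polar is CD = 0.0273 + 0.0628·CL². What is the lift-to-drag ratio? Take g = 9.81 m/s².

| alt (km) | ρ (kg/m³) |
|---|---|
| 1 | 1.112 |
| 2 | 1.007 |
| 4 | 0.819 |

At 2 km, from the table: ρ = 1.007 kg/m³.
In steady level flight, lift balances weight: W = mg = 76.4 × 9.81 = 749.48 N.
Dynamic pressure q = 0.5 × 1.007 × 27.1² = 369.8 Pa.
Required CL = L/(qS) = 749.48/(369.8·2.65) = 0.7649.
CD = 0.0273 + 0.0628 × 0.7649² = 0.06404.
L/D = CL/CD = 0.7649 / 0.06404 = 11.9

L/D = 11.9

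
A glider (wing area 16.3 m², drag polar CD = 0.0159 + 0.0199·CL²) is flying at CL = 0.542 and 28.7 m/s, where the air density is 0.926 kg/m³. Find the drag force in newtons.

CD = 0.0159 + 0.0199 × 0.542² = 0.02175
D = ½ρv²S·CD = ½ × 0.926 × 28.7² × 16.3 × 0.02175 = 135 N

D = 135 N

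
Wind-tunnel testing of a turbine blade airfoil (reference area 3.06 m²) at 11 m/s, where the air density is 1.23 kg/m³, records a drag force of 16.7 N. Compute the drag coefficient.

From D = ½ρv²S·CD, rearranging gives CD = 2D/(ρv²S).
CD = 2 × 16.7 / (1.23 × 11² × 3.06) = 0.0733

CD = 0.0733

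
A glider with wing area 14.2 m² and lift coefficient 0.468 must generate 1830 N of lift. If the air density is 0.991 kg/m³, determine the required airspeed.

L = ½ρv²S·CL ⇒ v = √(2L/(ρ·S·CL))
v = √(2 × 1830 / (0.991 × 14.2 × 0.468)) = √555.7 = 23.6 m/s

v = 23.6 m/s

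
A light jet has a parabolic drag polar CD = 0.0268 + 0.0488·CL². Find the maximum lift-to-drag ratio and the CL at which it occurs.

For CD = CD0 + K·CL², (L/D)max occurs at CL* = √(CD0/K) and equals 1/(2√(K·CD0)).
(L/D)max = 1/(2√(0.0488 × 0.0268)) = 1/(2 × 0.03616) = 13.8
CL* = √(0.0268/0.0488) = 0.741

(L/D)max = 13.8, at CL = 0.741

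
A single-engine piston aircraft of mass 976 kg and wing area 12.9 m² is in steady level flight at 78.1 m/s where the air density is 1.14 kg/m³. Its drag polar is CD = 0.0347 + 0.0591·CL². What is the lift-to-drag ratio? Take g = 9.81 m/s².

L/D = 5.71

Weight W = mg = 976 × 9.81 = 9574.6 N; in level flight L = W.
Dynamic pressure q = 0.5 × 1.14 × 78.1² = 3477 Pa.
Required CL = L/(qS) = 9574.6/(3477·12.9) = 0.2135.
CD = 0.0347 + 0.0591 × 0.2135² = 0.03739.
L/D = CL/CD = 0.2135 / 0.03739 = 5.71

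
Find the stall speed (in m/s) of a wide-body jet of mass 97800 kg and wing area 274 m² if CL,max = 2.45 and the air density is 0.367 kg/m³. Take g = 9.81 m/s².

Weight W = mg = 97800 × 9.81 = 9.594×10^5 N.
From L = ½ρV²S·CL,max = W: V_stall = √(2W/(ρSCL,max)) = √(2·9.594×10^5/(0.367·274·2.45))
V_stall = √7789 = 88.3 m/s

V_stall = 88.3 m/s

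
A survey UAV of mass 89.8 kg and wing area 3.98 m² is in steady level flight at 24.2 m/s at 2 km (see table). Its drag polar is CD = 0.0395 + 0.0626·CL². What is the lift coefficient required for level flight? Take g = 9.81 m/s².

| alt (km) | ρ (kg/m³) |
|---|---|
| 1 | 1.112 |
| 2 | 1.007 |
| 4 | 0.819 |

CL = 0.751

At 2 km, from the table: ρ = 1.007 kg/m³.
In steady level flight, lift balances weight: W = mg = 89.8 × 9.81 = 880.94 N.
Dynamic pressure q = 0.5 × 1.007 × 24.2² = 294.9 Pa.
CL = 2W/(ρv²S) = 2×880.94/(1.007×24.2²×3.98) = 0.7506.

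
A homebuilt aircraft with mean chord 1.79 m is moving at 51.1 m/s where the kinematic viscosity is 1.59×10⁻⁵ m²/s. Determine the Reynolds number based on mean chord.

Re = 5.75×10^6

Re = v·c/ν = 51.1 × 1.79 / (1.59×10⁻⁵) = 5.75×10^6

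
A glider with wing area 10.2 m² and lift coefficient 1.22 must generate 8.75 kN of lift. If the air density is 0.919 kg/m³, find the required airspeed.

L = ½ρv²S·CL ⇒ v = √(2L/(ρ·S·CL))
v = √(2 × 8750 / (0.919 × 10.2 × 1.22)) = √1530 = 39.1 m/s

v = 39.1 m/s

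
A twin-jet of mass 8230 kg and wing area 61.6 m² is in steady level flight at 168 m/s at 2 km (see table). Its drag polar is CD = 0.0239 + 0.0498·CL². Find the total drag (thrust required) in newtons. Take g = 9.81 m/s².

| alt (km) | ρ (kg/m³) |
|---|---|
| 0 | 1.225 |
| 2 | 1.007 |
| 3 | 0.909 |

D = 21300 N

At 2 km, from the table: ρ = 1.007 kg/m³.
Weight W = mg = 8230 × 9.81 = 80736 N; in level flight L = W.
Dynamic pressure q = 0.5 × 1.007 × 168² = 14210 Pa.
CL = 2W/(ρv²S) = 2×80736/(1.007×168²×61.6) = 0.09223.
CD = 0.0239 + 0.0498 × 0.09223² = 0.02432.
D = q·S·CD = 14210 × 61.6 × 0.02432 = 21290 N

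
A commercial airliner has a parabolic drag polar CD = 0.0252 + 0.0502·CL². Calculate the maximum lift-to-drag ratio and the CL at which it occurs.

(L/D)max = 14.1, at CL = 0.709

For CD = CD0 + K·CL², (L/D)max occurs at CL* = √(CD0/K) and equals 1/(2√(K·CD0)).
(L/D)max = 1/(2√(0.0502 × 0.0252)) = 1/(2 × 0.03557) = 14.1
CL* = √(0.0252/0.0502) = 0.709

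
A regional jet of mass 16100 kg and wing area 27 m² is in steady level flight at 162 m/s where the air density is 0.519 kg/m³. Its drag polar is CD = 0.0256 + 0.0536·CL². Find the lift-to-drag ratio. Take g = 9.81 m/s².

Level flight ⇒ L = W = m·g = 16100 × 9.81 = 1.5794×10^5 N.
q = ½ρv² = ½ × 0.519 × 162² = 6810 Pa.
Required CL = L/(qS) = 1.5794×10^5/(6810·27) = 0.8589.
CD = 0.0256 + 0.0536 × 0.8589² = 0.06515.
L/D = CL/CD = 0.8589 / 0.06515 = 13.2

L/D = 13.2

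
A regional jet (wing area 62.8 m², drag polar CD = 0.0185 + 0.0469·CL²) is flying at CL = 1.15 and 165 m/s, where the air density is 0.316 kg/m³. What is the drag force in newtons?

D = 21800 N

CD = 0.0185 + 0.0469 × 1.15² = 0.08053
D = ½ρv²S·CD = ½ × 0.316 × 165² × 62.8 × 0.08053 = 21800 N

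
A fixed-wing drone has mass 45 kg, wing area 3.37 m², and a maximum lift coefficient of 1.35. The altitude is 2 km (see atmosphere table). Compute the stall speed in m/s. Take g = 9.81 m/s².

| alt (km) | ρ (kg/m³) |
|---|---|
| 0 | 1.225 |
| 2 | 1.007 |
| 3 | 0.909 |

At 2 km, from the table: ρ = 1.007 kg/m³.
At stall, lift equals weight: L = W = m·g = 45 × 9.81 = 441.5 N.
From L = ½ρV²S·CL,max = W: V_stall = √(2W/(ρSCL,max)) = √(2·441.5/(1.007·3.37·1.35))
V_stall = √192.7 = 13.9 m/s

V_stall = 13.9 m/s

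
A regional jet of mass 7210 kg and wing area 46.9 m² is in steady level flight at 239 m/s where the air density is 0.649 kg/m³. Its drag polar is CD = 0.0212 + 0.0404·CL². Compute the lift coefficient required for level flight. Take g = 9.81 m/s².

Level flight ⇒ L = W = m·g = 7210 × 9.81 = 70730 N.
Dynamic pressure q = 0.5 × 0.649 × 239² = 18540 Pa.
CL = 2W/(ρv²S) = 2×70730/(0.649×239²×46.9) = 0.08136.

CL = 0.0814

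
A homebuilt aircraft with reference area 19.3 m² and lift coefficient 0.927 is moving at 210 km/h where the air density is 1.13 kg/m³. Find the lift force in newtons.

L = 34400 N

Convert speed: v = 210 km/h ÷ 3.6 = 58.33 m/s.
Dynamic pressure q = ½ρv² = ½ × 1.13 × 58.33² = 1923 Pa.
L = q·S·CL = 1923 × 19.3 × 0.927 = 34400 N ≈ 34.4 kN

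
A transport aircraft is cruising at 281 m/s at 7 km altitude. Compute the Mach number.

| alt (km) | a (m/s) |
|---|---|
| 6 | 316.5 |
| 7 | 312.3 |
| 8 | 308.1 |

At 7 km, from the table: a = 312.3 m/s.
M = v/a = 281 / 312.3 = 0.9

M = 0.9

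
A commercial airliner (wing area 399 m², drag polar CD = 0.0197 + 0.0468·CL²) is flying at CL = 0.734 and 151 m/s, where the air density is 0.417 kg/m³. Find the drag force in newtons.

CD = 0.0197 + 0.0468 × 0.734² = 0.04491
D = ½ρv²S·CD = ½ × 0.417 × 151² × 399 × 0.04491 = 85200 N

D = 85200 N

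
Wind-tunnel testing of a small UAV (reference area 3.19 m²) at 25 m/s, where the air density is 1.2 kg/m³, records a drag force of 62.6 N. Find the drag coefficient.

From D = ½ρv²S·CD, rearranging gives CD = 2D/(ρv²S).
CD = 2 × 62.6 / (1.2 × 25² × 3.19) = 0.0523

CD = 0.0523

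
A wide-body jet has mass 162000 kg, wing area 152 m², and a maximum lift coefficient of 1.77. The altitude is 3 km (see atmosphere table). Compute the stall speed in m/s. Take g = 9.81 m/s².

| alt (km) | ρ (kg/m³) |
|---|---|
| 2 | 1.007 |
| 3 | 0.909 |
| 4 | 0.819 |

V_stall = 114 m/s

At 3 km, from the table: ρ = 0.909 kg/m³.
Weight W = mg = 162000 × 9.81 = 1.589×10^6 N.
From L = ½ρV²S·CL,max = W: V_stall = √(2W/(ρSCL,max)) = √(2·1.589×10^6/(0.909·152·1.77))
V_stall = √13000 = 114 m/s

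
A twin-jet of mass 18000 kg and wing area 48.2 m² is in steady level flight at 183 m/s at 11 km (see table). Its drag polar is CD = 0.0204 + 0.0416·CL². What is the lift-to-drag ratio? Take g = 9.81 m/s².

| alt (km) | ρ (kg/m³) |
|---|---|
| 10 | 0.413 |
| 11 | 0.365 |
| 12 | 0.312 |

At 11 km, from the table: ρ = 0.365 kg/m³.
Weight W = mg = 18000 × 9.81 = 1.7658×10^5 N; in level flight L = W.
q = ½ρv² = ½ × 0.365 × 183² = 6112 Pa.
CL = 2W/(ρv²S) = 2×1.7658×10^5/(0.365×183²×48.2) = 0.5994.
CD = 0.0204 + 0.0416 × 0.5994² = 0.03535.
L/D = CL/CD = 0.5994 / 0.03535 = 17

L/D = 17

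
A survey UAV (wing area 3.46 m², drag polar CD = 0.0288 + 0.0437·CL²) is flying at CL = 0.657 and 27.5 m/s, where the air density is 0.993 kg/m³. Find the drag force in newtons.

D = 61.9 N

CD = 0.0288 + 0.0437 × 0.657² = 0.04766
D = ½ρv²S·CD = ½ × 0.993 × 27.5² × 3.46 × 0.04766 = 61.9 N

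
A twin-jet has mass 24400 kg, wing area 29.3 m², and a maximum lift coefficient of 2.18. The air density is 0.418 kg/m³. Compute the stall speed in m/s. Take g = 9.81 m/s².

Stall occurs when L = W at CL,max. W = mg = 24400 × 9.81 = 2.394×10^5 N.
V_stall = √(2W/(ρ·S·CL,max)) = √(2 × 2.394×10^5 / (0.418 × 29.3 × 2.18))
V_stall = √17930 = 134 m/s

V_stall = 134 m/s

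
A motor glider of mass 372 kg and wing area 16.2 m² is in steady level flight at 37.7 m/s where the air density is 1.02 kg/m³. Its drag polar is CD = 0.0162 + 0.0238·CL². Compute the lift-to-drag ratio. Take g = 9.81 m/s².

L/D = 16.8

Weight W = mg = 372 × 9.81 = 3649.3 N; in level flight L = W.
Dynamic pressure q = 0.5 × 1.02 × 37.7² = 724.9 Pa.
Required CL = L/(qS) = 3649.3/(724.9·16.2) = 0.3108.
CD = 0.0162 + 0.0238 × 0.3108² = 0.0185.
L/D = CL/CD = 0.3108 / 0.0185 = 16.8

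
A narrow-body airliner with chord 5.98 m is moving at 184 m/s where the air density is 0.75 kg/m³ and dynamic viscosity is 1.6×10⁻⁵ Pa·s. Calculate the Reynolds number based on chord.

Re = 5.16×10^7

Re = ρ·v·c/μ = 0.75 × 184 × 5.98 / (1.6×10⁻⁵) = 5.16×10^7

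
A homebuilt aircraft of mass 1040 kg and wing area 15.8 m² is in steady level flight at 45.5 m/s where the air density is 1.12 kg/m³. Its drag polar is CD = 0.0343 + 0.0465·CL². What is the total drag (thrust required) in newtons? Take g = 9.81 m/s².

D = 893 N

Weight W = mg = 1040 × 9.81 = 10202 N; in level flight L = W.
Dynamic pressure q = 0.5 × 1.12 × 45.5² = 1159 Pa.
CL = W/(q·S) = 10202 / (1159 × 15.8) = 0.557.
CD = 0.0343 + 0.0465 × 0.557² = 0.04873.
D = q·S·CD = 1159 × 15.8 × 0.04873 = 892.5 N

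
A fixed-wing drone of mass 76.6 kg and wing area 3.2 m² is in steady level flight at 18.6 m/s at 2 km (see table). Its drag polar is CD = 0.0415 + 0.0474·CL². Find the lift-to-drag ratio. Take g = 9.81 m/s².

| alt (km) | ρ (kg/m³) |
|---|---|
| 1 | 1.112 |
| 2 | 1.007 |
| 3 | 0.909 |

At 2 km, from the table: ρ = 1.007 kg/m³.
In steady level flight, lift balances weight: W = mg = 76.6 × 9.81 = 751.45 N.
Dynamic pressure q = 0.5 × 1.007 × 18.6² = 174.2 Pa.
CL = 2W/(ρv²S) = 2×751.45/(1.007×18.6²×3.2) = 1.348.
CD = 0.0415 + 0.0474 × 1.348² = 0.1276.
L/D = CL/CD = 1.348 / 0.1276 = 10.6

L/D = 10.6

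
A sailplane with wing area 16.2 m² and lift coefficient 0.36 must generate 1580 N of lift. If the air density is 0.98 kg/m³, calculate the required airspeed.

v = 23.5 m/s

L = ½ρv²S·CL ⇒ v = √(2L/(ρ·S·CL))
v = √(2 × 1580 / (0.98 × 16.2 × 0.36)) = √552.9 = 23.5 m/s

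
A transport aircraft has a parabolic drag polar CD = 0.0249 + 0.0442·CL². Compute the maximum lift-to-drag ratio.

For CD = CD0 + K·CL², (L/D)max occurs at CL* = √(CD0/K) and equals 1/(2√(K·CD0)).
(L/D)max = 1/(2√(0.0442 × 0.0249)) = 1/(2 × 0.03317) = 15.1

(L/D)max = 15.1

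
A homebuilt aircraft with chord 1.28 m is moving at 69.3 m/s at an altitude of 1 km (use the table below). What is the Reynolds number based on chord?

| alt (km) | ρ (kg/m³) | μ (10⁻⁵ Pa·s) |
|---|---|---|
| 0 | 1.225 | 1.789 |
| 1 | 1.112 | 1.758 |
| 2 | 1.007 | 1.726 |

At 1 km, from the table: ρ = 1.112 kg/m³, μ = 1.758×10⁻⁵ Pa·s.
Re = ρ·v·c/μ = 1.112 × 69.3 × 1.28 / (1.758×10⁻⁵) = 5.61×10^6

Re = 5.61×10^6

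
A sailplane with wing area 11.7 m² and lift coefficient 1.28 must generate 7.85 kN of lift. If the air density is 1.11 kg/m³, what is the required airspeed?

L = ½ρv²S·CL ⇒ v = √(2L/(ρ·S·CL))
v = √(2 × 7850 / (1.11 × 11.7 × 1.28)) = √944.5 = 30.7 m/s

v = 30.7 m/s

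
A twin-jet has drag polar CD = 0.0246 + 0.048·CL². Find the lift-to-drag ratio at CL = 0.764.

CD = 0.0246 + 0.048 × 0.764² = 0.05262
L/D = CL/CD = 0.764 / 0.05262 = 14.5

L/D = 14.5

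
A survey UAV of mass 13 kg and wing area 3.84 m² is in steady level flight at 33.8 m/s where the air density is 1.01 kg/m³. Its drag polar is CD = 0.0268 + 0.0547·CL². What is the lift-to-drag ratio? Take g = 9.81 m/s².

L/D = 2.13

In steady level flight, lift balances weight: W = mg = 13 × 9.81 = 127.53 N.
Dynamic pressure q = 0.5 × 1.01 × 33.8² = 576.9 Pa.
Required CL = L/(qS) = 127.53/(576.9·3.84) = 0.05756.
CD = 0.0268 + 0.0547 × 0.05756² = 0.02698.
L/D = CL/CD = 0.05756 / 0.02698 = 2.13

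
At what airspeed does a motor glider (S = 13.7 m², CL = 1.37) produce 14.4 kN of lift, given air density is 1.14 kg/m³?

L = ½ρv²S·CL ⇒ v = √(2L/(ρ·S·CL))
v = √(2 × 14400 / (1.14 × 13.7 × 1.37)) = √1346 = 36.7 m/s

v = 36.7 m/s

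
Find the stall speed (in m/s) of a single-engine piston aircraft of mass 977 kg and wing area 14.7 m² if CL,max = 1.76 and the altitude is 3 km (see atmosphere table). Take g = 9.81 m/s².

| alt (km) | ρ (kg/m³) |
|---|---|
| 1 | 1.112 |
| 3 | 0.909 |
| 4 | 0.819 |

At 3 km, from the table: ρ = 0.909 kg/m³.
Stall occurs when L = W at CL,max. W = mg = 977 × 9.81 = 9584 N.
From L = ½ρV²S·CL,max = W: V_stall = √(2W/(ρSCL,max)) = √(2·9584/(0.909·14.7·1.76))
V_stall = √815.1 = 28.5 m/s

V_stall = 28.5 m/s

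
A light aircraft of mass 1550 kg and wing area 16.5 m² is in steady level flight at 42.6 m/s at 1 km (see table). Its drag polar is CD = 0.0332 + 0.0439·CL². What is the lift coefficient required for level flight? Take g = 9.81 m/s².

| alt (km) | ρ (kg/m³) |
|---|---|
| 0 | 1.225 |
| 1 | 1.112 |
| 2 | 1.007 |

At 1 km, from the table: ρ = 1.112 kg/m³.
Level flight ⇒ L = W = m·g = 1550 × 9.81 = 15206 N.
q = ½ρv² = ½ × 1.112 × 42.6² = 1009 Pa.
Required CL = L/(qS) = 15206/(1009·16.5) = 0.9133.

CL = 0.913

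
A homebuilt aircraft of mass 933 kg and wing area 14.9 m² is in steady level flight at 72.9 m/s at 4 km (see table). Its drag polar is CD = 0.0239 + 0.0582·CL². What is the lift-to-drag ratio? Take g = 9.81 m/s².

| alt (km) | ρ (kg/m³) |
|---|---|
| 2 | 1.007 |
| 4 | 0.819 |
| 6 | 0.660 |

L/D = 9.89

At 4 km, from the table: ρ = 0.819 kg/m³.
Level flight ⇒ L = W = m·g = 933 × 9.81 = 9152.7 N.
Dynamic pressure q = 0.5 × 0.819 × 72.9² = 2176 Pa.
Required CL = L/(qS) = 9152.7/(2176·14.9) = 0.2823.
CD = 0.0239 + 0.0582 × 0.2823² = 0.02854.
L/D = CL/CD = 0.2823 / 0.02854 = 9.89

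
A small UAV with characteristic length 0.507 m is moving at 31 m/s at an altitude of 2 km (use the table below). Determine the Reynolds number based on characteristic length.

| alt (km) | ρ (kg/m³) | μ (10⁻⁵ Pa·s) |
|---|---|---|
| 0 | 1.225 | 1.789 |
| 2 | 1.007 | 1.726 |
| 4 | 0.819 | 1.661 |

Re = 9.17×10^5

At 2 km, from the table: ρ = 1.007 kg/m³, μ = 1.726×10⁻⁵ Pa·s.
Re = ρ·v·c/μ = 1.007 × 31 × 0.507 / (1.726×10⁻⁵) = 9.17×10^5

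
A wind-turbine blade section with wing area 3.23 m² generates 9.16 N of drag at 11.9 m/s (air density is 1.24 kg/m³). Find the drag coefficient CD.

From D = ½ρv²S·CD, rearranging gives CD = 2D/(ρv²S).
CD = 2 × 9.16 / (1.24 × 11.9² × 3.23) = 0.0323

CD = 0.0323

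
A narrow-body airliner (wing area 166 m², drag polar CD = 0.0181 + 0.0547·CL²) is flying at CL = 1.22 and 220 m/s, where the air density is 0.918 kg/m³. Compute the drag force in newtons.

CD = 0.0181 + 0.0547 × 1.22² = 0.09952
D = ½ρv²S·CD = ½ × 0.918 × 220² × 166 × 0.09952 = 3.67×10^5 N

D = 3.67×10^5 N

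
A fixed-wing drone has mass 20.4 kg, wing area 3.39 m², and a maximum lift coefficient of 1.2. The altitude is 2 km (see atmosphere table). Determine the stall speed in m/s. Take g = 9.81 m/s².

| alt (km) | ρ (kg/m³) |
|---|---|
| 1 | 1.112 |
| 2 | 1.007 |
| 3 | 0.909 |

V_stall = 9.88 m/s

At 2 km, from the table: ρ = 1.007 kg/m³.
At stall, lift equals weight: L = W = m·g = 20.4 × 9.81 = 200.1 N.
V_stall = √(2W/(ρ·S·CL,max)) = √(2 × 200.1 / (1.007 × 3.39 × 1.2))
V_stall = √97.71 = 9.88 m/s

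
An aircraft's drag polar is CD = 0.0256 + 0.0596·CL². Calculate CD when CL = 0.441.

CD = 0.0372

CD = 0.0256 + 0.0596 × 0.441² = 0.0256 + 0.01159 = 0.0372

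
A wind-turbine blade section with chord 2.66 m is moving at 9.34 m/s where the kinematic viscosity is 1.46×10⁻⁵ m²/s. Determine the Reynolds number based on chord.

Re = v·c/ν = 9.34 × 2.66 / (1.46×10⁻⁵) = 1.7×10^6

Re = 1.7×10^6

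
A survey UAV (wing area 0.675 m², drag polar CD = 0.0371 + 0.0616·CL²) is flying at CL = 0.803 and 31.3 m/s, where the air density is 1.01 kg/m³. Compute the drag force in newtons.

D = 25.7 N

CD = 0.0371 + 0.0616 × 0.803² = 0.07682
D = ½ρv²S·CD = ½ × 1.01 × 31.3² × 0.675 × 0.07682 = 25.7 N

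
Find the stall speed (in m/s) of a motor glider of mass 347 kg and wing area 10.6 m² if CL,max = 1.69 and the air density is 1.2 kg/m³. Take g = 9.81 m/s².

At stall, lift equals weight: L = W = m·g = 347 × 9.81 = 3404 N.
V_stall = √(2W/(ρ·S·CL,max)) = √(2 × 3404 / (1.2 × 10.6 × 1.69))
V_stall = √316.7 = 17.8 m/s

V_stall = 17.8 m/s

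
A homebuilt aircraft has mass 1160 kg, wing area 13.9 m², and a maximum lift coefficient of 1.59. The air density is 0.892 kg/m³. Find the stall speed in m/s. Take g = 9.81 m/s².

V_stall = 34 m/s

Stall occurs when L = W at CL,max. W = mg = 1160 × 9.81 = 11380 N.
From L = ½ρV²S·CL,max = W: V_stall = √(2W/(ρSCL,max)) = √(2·11380/(0.892·13.9·1.59))
V_stall = √1154 = 34 m/s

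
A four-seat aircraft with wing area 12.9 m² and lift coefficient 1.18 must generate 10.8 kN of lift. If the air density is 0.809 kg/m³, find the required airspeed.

L = ½ρv²S·CL ⇒ v = √(2L/(ρ·S·CL))
v = √(2 × 10800 / (0.809 × 12.9 × 1.18)) = √1754 = 41.9 m/s

v = 41.9 m/s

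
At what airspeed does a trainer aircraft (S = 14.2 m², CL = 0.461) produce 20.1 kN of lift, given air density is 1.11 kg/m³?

L = ½ρv²S·CL ⇒ v = √(2L/(ρ·S·CL))
v = √(2 × 20100 / (1.11 × 14.2 × 0.461)) = √5532 = 74.4 m/s

v = 74.4 m/s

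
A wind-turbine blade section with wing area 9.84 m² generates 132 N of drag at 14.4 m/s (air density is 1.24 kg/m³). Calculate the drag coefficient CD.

From D = ½ρv²S·CD, rearranging gives CD = 2D/(ρv²S).
CD = 2 × 132 / (1.24 × 14.4² × 9.84) = 0.104

CD = 0.104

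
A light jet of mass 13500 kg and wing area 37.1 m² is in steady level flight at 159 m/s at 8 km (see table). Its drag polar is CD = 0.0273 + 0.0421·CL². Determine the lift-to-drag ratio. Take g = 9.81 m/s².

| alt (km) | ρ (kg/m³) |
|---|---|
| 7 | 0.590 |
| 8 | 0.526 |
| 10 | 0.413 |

At 8 km, from the table: ρ = 0.526 kg/m³.
Weight W = mg = 13500 × 9.81 = 1.3244×10^5 N; in level flight L = W.
Dynamic pressure q = 0.5 × 0.526 × 159² = 6649 Pa.
CL = 2W/(ρv²S) = 2×1.3244×10^5/(0.526×159²×37.1) = 0.5369.
CD = 0.0273 + 0.0421 × 0.5369² = 0.03944.
L/D = CL/CD = 0.5369 / 0.03944 = 13.6

L/D = 13.6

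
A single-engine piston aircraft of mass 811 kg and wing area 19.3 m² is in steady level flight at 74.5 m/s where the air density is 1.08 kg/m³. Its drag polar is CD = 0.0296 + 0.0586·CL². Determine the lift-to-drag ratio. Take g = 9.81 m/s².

L/D = 4.48

Weight W = mg = 811 × 9.81 = 7955.9 N; in level flight L = W.
Dynamic pressure q = 0.5 × 1.08 × 74.5² = 2997 Pa.
Required CL = L/(qS) = 7955.9/(2997·19.3) = 0.1375.
CD = 0.0296 + 0.0586 × 0.1375² = 0.03071.
L/D = CL/CD = 0.1375 / 0.03071 = 4.48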